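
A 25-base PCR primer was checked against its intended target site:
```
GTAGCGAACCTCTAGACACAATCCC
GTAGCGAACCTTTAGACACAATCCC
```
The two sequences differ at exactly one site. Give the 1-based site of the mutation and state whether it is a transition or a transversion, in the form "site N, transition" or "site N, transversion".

The sequences differ only at site 12: C→T (pyrimidine→pyrimidine), a transition.

site 12, transition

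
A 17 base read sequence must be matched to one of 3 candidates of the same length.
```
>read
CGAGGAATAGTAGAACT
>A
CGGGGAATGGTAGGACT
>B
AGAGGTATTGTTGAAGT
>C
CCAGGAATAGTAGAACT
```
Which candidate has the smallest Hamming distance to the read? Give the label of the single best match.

Hamming distances to read — A: 3; B: 5; C: 1.
Smallest is C with 1 mismatch.

C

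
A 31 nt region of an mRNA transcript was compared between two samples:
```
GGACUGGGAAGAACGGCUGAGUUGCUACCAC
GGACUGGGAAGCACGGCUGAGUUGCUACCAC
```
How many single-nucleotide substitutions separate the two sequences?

1

The sequences differ at bases 12 (1-based) — 1 in total.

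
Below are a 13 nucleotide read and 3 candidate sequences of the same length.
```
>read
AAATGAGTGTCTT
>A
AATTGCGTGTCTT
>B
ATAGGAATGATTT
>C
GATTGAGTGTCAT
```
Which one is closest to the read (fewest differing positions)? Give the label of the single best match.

A differs at 2 positions; B differs at 5 positions; C differs at 3 positions. The closest is A.

A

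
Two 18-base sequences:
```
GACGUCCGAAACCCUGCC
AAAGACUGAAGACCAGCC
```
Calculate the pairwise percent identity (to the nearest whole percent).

7 positions differ (1, 3, 5, 7, 11, 12, 15), so 11 of 18 match: 11/18 = 61.11%.

61%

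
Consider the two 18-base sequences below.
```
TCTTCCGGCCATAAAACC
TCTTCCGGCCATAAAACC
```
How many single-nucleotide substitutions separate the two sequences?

No positions differ; the sequences are identical.

0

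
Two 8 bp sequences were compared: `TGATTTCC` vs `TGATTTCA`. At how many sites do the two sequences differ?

Comparing position by position, 1 site differs: 8 (C/A).

1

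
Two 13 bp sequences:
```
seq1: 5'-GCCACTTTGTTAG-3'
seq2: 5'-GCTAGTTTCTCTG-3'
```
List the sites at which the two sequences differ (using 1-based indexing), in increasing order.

Differences at site 3 (C→T), site 5 (C→G), site 9 (G→C), site 11 (T→C), site 12 (A→T).

3, 5, 9, 11, 12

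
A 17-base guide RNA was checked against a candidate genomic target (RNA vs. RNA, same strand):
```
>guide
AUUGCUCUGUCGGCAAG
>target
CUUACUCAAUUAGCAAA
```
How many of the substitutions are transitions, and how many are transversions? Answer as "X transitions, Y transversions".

Mismatches (1-based):
base 1: A→C (purine→pyrimidine, transversion)
base 4: G→A (purine→purine, transition)
base 8: U→A (pyrimidine→purine, transversion)
base 9: G→A (purine→purine, transition)
base 11: C→U (pyrimidine→pyrimidine, transition)
base 12: G→A (purine→purine, transition)
base 17: G→A (purine→purine, transition)

5 transitions, 2 transversions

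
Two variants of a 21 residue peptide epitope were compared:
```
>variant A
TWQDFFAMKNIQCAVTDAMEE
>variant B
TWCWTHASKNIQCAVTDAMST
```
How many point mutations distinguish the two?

7

Mismatches (1-based): position 3: Q→C; position 4: D→W; position 5: F→T; position 6: F→H; position 8: M→S; position 20: E→S; position 21: E→T.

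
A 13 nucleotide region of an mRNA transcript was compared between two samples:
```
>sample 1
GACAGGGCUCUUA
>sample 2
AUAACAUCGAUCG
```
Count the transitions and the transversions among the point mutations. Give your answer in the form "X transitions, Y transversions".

4 transitions, 6 transversions

Mismatches (1-based):
base 1: G→A (purine→purine, transition)
base 2: A→U (purine→pyrimidine, transversion)
base 3: C→A (pyrimidine→purine, transversion)
base 5: G→C (purine→pyrimidine, transversion)
base 6: G→A (purine→purine, transition)
base 7: G→U (purine→pyrimidine, transversion)
base 9: U→G (pyrimidine→purine, transversion)
base 10: C→A (pyrimidine→purine, transversion)
base 12: U→C (pyrimidine→pyrimidine, transition)
base 13: A→G (purine→purine, transition)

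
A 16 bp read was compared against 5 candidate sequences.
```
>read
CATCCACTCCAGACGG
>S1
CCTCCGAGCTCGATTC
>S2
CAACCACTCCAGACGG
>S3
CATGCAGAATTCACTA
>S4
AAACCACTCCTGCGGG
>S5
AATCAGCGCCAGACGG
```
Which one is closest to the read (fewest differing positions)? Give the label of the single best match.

Hamming distances to read — S1: 9; S2: 1; S3: 9; S4: 5; S5: 4.
Smallest is S2 with 1 mismatch.

S2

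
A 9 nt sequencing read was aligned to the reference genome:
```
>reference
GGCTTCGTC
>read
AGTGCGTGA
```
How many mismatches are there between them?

8

Comparing position by position, 8 sites differ: 1 (G/A), 3 (C/T), 4 (T/G), 5 (T/C), 6 (C/G), 7 (G/T), 8 (T/G), 9 (C/A).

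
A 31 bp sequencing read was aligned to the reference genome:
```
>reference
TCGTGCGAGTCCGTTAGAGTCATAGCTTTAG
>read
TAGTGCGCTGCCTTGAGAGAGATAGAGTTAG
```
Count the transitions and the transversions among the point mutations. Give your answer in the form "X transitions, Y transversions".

0 transitions, 10 transversions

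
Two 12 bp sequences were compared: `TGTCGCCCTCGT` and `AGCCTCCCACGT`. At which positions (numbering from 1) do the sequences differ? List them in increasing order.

1, 3, 5, 9

Differences at position 1 (T→A), position 3 (T→C), position 5 (G→T), position 9 (T→A).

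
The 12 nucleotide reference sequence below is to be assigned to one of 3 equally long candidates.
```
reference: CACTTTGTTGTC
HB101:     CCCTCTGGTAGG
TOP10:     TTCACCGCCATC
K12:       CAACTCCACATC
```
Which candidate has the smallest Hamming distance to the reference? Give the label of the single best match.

HB101 differs at 6 positions; TOP10 differs at 8 positions; K12 differs at 7 positions. The closest is HB101.

HB101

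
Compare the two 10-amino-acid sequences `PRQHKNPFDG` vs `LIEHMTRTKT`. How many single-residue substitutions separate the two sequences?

The sequences differ at positions 1, 2, 3, 5, 6, 7, 8, 9, 10 (1-based) — 9 in total.

9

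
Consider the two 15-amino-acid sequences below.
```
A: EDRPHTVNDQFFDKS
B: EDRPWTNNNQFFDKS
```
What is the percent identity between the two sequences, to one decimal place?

80.0%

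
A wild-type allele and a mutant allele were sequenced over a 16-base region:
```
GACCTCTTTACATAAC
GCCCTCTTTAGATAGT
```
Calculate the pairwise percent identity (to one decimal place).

75.0%

4 positions differ (2, 11, 15, 16), so 12 of 16 match: 12/16 = 75%.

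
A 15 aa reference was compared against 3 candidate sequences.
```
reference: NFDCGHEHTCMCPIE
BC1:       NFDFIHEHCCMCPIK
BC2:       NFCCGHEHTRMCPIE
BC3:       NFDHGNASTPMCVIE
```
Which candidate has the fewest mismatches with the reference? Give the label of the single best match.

BC2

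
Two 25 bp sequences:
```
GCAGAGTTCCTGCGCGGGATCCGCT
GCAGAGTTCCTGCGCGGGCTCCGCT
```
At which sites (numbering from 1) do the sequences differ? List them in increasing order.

Differences at site 19 (A→C).

19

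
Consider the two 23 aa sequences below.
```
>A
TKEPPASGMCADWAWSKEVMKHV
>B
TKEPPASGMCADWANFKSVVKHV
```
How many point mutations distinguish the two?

4

Comparing position by position, 4 positions differ: 15 (W/N), 16 (S/F), 18 (E/S), 20 (M/V).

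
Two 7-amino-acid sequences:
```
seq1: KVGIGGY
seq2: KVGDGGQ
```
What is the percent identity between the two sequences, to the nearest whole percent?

Mismatches at positions 4, 7 (1-based): 2 of 7.
Identical positions: 5/7 = 71.43% → 71%.

71%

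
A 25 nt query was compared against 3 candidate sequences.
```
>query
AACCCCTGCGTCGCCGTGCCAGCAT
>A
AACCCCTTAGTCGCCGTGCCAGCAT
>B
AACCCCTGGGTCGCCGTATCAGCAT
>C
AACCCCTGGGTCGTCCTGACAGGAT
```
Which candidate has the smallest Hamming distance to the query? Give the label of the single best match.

Hamming distances to query — A: 2; B: 3; C: 5.
Smallest is A with 2 mismatches.

A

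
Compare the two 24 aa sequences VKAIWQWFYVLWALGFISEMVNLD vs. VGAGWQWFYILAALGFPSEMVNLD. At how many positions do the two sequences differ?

Comparing position by position, 5 positions differ: 2 (K/G), 4 (I/G), 10 (V/I), 12 (W/A), 17 (I/P).

5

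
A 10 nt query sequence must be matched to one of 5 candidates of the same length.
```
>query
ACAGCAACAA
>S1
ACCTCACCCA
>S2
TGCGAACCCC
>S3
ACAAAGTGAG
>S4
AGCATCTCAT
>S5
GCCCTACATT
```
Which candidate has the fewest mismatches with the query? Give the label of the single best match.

S1

S1 differs at 4 sites; S2 differs at 7 sites; S3 differs at 6 sites; S4 differs at 7 sites; S5 differs at 8 sites. The closest is S1.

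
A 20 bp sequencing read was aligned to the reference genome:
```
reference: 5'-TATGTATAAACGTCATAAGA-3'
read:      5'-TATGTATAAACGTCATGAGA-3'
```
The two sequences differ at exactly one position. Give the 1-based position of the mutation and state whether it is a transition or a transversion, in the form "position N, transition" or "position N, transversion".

The sequences differ only at position 17: A→G (purine→purine), a transition.

position 17, transition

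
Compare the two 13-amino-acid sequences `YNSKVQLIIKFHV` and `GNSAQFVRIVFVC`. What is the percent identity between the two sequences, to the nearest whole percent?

31%

9 positions differ (1, 4, 5, 6, 7, 8, 10, 12, 13), so 4 of 13 match: 4/13 = 30.77%.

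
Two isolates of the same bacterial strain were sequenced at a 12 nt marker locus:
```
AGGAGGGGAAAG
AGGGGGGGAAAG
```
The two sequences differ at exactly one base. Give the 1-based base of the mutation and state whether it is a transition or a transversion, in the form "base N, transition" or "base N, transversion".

Base 4 changes A→G. A is a purine and G is a purine, so this is a transition.

base 4, transition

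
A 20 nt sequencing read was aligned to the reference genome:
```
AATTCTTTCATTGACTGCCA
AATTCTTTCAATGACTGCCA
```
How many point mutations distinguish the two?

1

Comparing position by position, 1 position differs: 11 (T/A).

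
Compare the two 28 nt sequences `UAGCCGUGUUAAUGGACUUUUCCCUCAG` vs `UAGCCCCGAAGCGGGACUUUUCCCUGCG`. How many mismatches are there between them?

Comparing position by position, 9 sites differ: 6 (G/C), 7 (U/C), 9 (U/A), 10 (U/A), 11 (A/G), 12 (A/C), 13 (U/G), 26 (C/G), 27 (A/C).

9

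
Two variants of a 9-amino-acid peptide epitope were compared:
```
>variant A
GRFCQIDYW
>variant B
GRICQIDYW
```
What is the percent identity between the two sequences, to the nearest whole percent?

89%

Mismatch at position 3 (1-based): 1 of 9.
Identical positions: 8/9 = 88.89% → 89%.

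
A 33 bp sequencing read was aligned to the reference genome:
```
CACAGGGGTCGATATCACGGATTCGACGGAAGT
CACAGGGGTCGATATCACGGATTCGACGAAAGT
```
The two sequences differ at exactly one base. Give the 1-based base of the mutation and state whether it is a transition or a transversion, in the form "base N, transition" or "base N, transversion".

base 29, transition

The sequences differ only at base 29: G→A (purine→purine), a transition.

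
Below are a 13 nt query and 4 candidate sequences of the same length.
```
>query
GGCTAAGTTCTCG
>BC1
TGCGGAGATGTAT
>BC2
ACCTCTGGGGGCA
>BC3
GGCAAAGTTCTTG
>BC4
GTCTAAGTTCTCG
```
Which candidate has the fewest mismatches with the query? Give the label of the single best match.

BC1 differs at 7 bases; BC2 differs at 9 bases; BC3 differs at 2 bases; BC4 differs at 1 base. The closest is BC4.

BC4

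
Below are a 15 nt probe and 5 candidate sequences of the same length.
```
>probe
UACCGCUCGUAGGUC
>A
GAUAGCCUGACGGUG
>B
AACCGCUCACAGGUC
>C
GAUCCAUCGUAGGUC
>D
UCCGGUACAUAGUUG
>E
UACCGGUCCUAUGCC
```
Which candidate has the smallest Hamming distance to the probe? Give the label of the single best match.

B

A differs at 8 positions; B differs at 3 positions; C differs at 4 positions; D differs at 7 positions; E differs at 4 positions. The closest is B.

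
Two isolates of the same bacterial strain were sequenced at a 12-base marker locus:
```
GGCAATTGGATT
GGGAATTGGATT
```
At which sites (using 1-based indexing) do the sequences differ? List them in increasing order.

Scanning 1-based: 3: C/G.

3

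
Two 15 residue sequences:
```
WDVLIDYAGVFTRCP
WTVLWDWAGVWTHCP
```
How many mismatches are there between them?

5

Comparing position by position, 5 residues differ: 2 (D/T), 5 (I/W), 7 (Y/W), 11 (F/W), 13 (R/H).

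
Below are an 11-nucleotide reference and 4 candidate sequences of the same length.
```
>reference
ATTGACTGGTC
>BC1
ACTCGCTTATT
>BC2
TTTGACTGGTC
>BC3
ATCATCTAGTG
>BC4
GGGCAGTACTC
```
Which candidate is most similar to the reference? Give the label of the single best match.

BC2

BC1 differs at 6 positions; BC2 differs at 1 position; BC3 differs at 5 positions; BC4 differs at 7 positions. The closest is BC2.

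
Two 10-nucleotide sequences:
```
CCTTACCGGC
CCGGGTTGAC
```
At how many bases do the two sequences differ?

6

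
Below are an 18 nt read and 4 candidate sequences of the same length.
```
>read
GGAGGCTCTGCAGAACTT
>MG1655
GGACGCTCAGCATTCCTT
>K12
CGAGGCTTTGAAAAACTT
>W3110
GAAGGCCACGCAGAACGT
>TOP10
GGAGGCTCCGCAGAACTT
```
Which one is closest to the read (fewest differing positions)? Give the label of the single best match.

TOP10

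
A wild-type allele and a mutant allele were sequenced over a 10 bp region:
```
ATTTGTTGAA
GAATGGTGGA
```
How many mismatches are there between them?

5

The sequences differ at sites 1, 2, 3, 6, 9 (1-based) — 5 in total.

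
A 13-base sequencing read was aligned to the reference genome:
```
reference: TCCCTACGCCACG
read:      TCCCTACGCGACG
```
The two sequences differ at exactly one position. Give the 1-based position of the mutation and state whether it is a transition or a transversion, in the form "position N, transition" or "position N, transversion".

The sequences differ only at position 10: C→G (pyrimidine→purine), a transversion.

position 10, transversion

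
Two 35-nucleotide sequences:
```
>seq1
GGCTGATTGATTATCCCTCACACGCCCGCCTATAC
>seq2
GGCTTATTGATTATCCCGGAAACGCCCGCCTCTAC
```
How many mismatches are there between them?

Mismatches (1-based): base 5: G→T; base 18: T→G; base 19: C→G; base 21: C→A; base 32: A→C.

5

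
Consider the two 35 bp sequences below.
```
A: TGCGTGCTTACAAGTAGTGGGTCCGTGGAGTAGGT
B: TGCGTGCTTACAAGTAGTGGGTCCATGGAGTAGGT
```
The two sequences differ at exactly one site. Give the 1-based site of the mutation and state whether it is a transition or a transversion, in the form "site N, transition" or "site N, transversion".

site 25, transition

The sequences differ only at site 25: G→A (purine→purine), a transition.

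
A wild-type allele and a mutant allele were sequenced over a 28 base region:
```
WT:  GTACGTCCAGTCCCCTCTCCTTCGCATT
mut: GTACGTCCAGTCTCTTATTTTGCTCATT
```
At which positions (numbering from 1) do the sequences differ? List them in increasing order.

Differences at position 13 (C→T), position 15 (C→T), position 17 (C→A), position 19 (C→T), position 20 (C→T), position 22 (T→G), position 24 (G→T).

13, 15, 17, 19, 20, 22, 24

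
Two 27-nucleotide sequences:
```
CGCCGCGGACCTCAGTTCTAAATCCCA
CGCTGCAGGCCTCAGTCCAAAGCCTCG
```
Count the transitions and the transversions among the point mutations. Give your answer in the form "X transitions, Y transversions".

8 transitions, 1 transversion

Transitions (purine↔purine or pyrimidine↔pyrimidine): 4 C→T, 7 G→A, 9 A→G, 17 T→C, 22 A→G, 23 T→C, 25 C→T, 27 A→G.
Transversions (purine↔pyrimidine): 19 T→A.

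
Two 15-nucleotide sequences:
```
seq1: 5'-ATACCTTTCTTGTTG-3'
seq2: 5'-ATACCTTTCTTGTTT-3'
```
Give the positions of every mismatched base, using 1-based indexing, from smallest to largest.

Differences at position 15 (G→T).

15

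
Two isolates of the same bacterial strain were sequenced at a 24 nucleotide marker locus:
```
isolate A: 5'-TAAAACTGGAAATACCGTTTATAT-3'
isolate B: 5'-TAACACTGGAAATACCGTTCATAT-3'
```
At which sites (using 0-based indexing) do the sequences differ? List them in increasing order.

Scanning 0-based: 3: A/C; 19: T/C.

3, 19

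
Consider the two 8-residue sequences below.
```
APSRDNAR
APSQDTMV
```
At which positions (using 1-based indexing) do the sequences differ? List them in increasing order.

Scanning 1-based: 4: R/Q; 6: N/T; 7: A/M; 8: R/V.

4, 6, 7, 8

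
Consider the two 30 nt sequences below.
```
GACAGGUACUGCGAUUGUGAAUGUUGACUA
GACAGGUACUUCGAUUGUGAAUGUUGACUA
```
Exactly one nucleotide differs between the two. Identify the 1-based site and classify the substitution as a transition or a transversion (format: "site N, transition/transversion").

site 11, transversion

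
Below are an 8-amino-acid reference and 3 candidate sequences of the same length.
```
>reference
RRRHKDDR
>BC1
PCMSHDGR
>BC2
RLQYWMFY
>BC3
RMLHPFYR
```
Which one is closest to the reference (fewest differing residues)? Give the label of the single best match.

BC3

Hamming distances to reference — BC1: 6; BC2: 7; BC3: 5.
Smallest is BC3 with 5 mismatches.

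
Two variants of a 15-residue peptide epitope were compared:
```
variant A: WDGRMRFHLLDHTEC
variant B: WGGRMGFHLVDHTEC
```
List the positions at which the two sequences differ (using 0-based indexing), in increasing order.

Scanning 0-based: 1: D/G; 5: R/G; 9: L/V.

1, 5, 9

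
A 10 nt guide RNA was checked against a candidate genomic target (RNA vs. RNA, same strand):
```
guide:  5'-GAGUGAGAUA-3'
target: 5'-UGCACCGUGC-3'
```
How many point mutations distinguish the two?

The sequences differ at bases 1, 2, 3, 4, 5, 6, 8, 9, 10 (1-based) — 9 in total.

9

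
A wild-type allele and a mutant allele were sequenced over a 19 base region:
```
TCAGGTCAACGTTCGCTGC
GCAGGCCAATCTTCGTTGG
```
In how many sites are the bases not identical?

6

The sequences differ at sites 1, 6, 10, 11, 16, 19 (1-based) — 6 in total.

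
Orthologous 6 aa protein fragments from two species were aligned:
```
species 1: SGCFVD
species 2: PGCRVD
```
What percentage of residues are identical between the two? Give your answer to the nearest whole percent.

2 positions differ (1, 4), so 4 of 6 match: 4/6 = 66.67%.

67%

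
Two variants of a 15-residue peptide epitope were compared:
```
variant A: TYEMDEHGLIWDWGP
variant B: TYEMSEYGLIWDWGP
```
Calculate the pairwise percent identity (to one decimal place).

86.7%

2 positions differ (5, 7), so 13 of 15 match: 13/15 = 86.67%.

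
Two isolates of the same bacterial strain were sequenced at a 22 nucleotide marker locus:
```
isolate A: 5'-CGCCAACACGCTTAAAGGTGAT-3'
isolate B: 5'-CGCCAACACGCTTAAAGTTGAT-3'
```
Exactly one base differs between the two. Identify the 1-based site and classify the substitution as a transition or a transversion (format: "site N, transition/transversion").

site 18, transversion

Site 18 changes G→T. G is a purine and T is a pyrimidine, so this is a transversion.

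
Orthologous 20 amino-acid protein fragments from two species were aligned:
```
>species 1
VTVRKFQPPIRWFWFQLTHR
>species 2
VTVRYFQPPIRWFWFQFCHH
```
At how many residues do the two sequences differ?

The sequences differ at residues 5, 17, 18, 20 (1-based) — 4 in total.

4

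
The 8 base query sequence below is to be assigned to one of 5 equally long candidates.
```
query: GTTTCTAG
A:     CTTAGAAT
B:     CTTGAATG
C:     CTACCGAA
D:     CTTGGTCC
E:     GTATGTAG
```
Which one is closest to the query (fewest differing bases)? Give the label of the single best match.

A differs at 5 bases; B differs at 5 bases; C differs at 5 bases; D differs at 5 bases; E differs at 2 bases. The closest is E.

E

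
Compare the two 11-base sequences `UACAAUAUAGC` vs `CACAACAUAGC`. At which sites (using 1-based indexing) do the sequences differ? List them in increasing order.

Scanning 1-based: 1: U/C; 6: U/C.

1, 6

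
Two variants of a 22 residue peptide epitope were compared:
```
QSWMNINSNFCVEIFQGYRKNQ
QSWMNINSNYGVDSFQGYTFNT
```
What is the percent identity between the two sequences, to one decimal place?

Mismatches at positions 10, 11, 13, 14, 19, 20, 22 (1-based): 7 of 22.
Identical positions: 15/22 = 68.18% → 68.2%.

68.2%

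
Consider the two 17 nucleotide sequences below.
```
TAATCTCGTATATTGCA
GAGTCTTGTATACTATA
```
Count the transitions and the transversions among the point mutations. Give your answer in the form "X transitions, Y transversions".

5 transitions, 1 transversion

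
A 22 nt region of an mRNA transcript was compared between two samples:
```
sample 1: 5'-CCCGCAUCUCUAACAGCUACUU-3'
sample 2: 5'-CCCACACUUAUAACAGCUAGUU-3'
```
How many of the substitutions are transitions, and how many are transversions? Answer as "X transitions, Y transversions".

3 transitions, 2 transversions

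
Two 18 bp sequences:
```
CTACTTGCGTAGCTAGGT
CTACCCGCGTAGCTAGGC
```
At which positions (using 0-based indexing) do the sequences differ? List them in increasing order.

4, 5, 17

Scanning 0-based: 4: T/C; 5: T/C; 17: T/C.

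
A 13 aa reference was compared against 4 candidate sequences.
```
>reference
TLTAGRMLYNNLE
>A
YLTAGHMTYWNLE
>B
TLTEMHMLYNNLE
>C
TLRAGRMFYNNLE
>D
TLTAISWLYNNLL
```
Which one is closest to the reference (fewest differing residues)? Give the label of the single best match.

Hamming distances to reference — A: 4; B: 3; C: 2; D: 4.
Smallest is C with 2 mismatches.

C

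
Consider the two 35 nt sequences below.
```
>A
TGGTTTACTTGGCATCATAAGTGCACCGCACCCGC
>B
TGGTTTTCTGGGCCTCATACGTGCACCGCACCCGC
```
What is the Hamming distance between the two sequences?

Mismatches (1-based): position 7: A→T; position 10: T→G; position 14: A→C; position 20: A→C.

4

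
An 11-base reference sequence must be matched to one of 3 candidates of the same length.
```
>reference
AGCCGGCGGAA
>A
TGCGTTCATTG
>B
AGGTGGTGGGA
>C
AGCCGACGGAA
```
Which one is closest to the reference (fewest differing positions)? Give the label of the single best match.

C

A differs at 8 positions; B differs at 4 positions; C differs at 1 position. The closest is C.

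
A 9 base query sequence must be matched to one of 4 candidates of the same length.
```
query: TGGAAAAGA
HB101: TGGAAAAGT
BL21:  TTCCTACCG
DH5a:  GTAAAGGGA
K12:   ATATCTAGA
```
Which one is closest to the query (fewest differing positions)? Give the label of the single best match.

Hamming distances to query — HB101: 1; BL21: 7; DH5a: 5; K12: 6.
Smallest is HB101 with 1 mismatch.

HB101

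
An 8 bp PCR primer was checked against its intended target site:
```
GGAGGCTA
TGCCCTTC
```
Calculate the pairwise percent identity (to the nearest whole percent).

25%

6 positions differ (1, 3, 4, 5, 6, 8), so 2 of 8 match: 2/8 = 25%.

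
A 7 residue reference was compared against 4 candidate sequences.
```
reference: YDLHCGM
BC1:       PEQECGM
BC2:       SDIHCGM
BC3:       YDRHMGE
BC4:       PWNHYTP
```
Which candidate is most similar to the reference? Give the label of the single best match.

BC2

BC1 differs at 4 residues; BC2 differs at 2 residues; BC3 differs at 3 residues; BC4 differs at 6 residues. The closest is BC2.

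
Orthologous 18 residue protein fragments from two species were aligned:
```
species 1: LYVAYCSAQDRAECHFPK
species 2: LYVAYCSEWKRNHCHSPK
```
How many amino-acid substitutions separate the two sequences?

Comparing position by position, 6 positions differ: 8 (A/E), 9 (Q/W), 10 (D/K), 12 (A/N), 13 (E/H), 16 (F/S).

6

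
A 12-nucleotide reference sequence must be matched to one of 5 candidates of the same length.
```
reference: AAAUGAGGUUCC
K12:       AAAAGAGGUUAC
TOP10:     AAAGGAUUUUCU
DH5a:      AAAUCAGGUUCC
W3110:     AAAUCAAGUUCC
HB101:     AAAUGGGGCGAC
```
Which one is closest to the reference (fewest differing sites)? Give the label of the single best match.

Hamming distances to reference — K12: 2; TOP10: 4; DH5a: 1; W3110: 2; HB101: 4.
Smallest is DH5a with 1 mismatch.

DH5a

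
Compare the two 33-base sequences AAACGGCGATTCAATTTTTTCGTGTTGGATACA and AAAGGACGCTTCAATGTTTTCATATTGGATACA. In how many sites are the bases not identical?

Comparing position by position, 6 sites differ: 4 (C/G), 6 (G/A), 9 (A/C), 16 (T/G), 22 (G/A), 24 (G/A).

6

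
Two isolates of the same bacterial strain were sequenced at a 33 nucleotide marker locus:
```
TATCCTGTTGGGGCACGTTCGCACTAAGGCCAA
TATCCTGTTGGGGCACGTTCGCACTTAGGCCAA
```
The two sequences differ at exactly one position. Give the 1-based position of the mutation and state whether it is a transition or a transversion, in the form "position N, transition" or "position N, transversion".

position 26, transversion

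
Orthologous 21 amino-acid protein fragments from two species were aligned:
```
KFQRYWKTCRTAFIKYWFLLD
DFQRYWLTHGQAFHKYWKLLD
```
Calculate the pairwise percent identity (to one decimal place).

Mismatches at positions 1, 7, 9, 10, 11, 14, 18 (1-based): 7 of 21.
Identical positions: 14/21 = 66.67% → 66.7%.

66.7%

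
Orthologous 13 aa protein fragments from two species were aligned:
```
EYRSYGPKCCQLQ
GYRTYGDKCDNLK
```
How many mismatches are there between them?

6

Mismatches (1-based): residue 1: E→G; residue 4: S→T; residue 7: P→D; residue 10: C→D; residue 11: Q→N; residue 13: Q→K.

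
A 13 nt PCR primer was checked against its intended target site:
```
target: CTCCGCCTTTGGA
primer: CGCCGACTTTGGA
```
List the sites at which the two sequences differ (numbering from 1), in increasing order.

2, 6

Scanning 1-based: 2: T/G; 6: C/A.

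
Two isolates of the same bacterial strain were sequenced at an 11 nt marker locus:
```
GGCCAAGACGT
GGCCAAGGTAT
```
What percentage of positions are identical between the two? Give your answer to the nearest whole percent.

73%

Mismatches at positions 8, 9, 10 (1-based): 3 of 11.
Identical positions: 8/11 = 72.73% → 73%.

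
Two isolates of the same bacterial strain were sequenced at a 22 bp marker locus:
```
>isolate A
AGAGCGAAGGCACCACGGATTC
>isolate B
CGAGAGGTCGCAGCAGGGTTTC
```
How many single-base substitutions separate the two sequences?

8

The sequences differ at sites 1, 5, 7, 8, 9, 13, 16, 19 (1-based) — 8 in total.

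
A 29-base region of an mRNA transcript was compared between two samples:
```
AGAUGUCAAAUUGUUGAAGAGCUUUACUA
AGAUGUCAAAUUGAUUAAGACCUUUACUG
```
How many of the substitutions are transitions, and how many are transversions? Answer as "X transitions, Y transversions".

1 transition, 3 transversions

Transitions (purine↔purine or pyrimidine↔pyrimidine): 29 A→G.
Transversions (purine↔pyrimidine): 14 U→A, 16 G→U, 21 G→C.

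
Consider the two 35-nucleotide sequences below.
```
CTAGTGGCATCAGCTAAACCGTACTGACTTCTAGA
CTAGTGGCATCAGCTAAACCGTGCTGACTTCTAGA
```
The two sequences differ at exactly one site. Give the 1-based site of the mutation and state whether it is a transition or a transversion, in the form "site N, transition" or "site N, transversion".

The sequences differ only at site 23: A→G (purine→purine), a transition.

site 23, transition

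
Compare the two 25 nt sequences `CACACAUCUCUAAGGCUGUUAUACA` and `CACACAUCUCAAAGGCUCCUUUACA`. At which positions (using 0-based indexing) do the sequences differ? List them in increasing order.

Scanning 0-based: 10: U/A; 17: G/C; 18: U/C; 20: A/U.

10, 17, 18, 20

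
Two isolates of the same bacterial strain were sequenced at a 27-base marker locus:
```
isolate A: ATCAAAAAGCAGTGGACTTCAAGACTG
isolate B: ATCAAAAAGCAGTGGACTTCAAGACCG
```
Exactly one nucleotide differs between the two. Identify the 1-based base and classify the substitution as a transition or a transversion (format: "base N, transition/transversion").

Base 26 changes T→C. T is a pyrimidine and C is a pyrimidine, so this is a transition.

base 26, transition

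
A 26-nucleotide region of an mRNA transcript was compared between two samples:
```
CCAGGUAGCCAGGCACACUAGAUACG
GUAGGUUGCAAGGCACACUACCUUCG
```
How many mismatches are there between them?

7

Comparing position by position, 7 positions differ: 1 (C/G), 2 (C/U), 7 (A/U), 10 (C/A), 21 (G/C), 22 (A/C), 24 (A/U).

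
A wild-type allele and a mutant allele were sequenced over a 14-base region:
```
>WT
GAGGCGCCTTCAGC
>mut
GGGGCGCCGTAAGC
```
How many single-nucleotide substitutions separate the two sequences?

3

Comparing position by position, 3 bases differ: 2 (A/G), 9 (T/G), 11 (C/A).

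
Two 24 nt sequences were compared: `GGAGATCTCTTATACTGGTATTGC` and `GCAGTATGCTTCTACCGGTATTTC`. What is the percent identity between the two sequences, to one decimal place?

8 positions differ (2, 5, 6, 7, 8, 12, 16, 23), so 16 of 24 match: 16/24 = 66.67%.

66.7%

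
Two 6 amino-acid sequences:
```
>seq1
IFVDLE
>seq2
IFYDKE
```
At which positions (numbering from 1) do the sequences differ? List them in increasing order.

3, 5

Differences at position 3 (V→Y), position 5 (L→K).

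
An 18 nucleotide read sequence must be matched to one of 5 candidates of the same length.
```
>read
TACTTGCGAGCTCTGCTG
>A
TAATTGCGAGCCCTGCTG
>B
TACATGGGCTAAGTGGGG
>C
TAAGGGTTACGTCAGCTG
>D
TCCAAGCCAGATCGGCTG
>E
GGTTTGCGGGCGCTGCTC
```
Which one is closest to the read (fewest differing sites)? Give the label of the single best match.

A

A differs at 2 sites; B differs at 9 sites; C differs at 8 sites; D differs at 6 sites; E differs at 6 sites. The closest is A.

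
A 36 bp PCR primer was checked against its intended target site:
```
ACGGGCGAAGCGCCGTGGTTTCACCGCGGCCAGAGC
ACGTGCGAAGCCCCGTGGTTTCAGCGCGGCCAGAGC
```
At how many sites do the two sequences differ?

3

Comparing position by position, 3 sites differ: 4 (G/T), 12 (G/C), 24 (C/G).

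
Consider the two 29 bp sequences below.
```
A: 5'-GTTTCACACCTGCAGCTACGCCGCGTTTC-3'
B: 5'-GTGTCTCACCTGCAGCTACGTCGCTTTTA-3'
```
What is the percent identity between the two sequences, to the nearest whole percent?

83%

5 positions differ (3, 6, 21, 25, 29), so 24 of 29 match: 24/29 = 82.76%.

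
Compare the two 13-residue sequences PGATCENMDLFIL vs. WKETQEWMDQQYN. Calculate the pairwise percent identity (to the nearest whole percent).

31%

Mismatches at positions 1, 2, 3, 5, 7, 10, 11, 12, 13 (1-based): 9 of 13.
Identical positions: 4/13 = 30.77% → 31%.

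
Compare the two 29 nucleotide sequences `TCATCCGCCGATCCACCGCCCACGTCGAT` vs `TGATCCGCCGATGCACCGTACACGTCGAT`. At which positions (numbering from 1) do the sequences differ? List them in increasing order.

2, 13, 19, 20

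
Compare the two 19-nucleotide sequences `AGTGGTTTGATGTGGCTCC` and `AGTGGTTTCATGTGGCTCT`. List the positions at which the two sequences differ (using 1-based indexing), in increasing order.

Differences at position 9 (G→C), position 19 (C→T).

9, 19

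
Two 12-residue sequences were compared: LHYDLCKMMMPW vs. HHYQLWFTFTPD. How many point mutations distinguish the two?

8

Comparing position by position, 8 residues differ: 1 (L/H), 4 (D/Q), 6 (C/W), 7 (K/F), 8 (M/T), 9 (M/F), 10 (M/T), 12 (W/D).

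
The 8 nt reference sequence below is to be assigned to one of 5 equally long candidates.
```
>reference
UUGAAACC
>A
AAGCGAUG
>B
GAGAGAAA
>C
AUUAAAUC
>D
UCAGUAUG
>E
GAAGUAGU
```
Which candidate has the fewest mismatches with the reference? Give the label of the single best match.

Hamming distances to reference — A: 6; B: 5; C: 3; D: 6; E: 7.
Smallest is C with 3 mismatches.

C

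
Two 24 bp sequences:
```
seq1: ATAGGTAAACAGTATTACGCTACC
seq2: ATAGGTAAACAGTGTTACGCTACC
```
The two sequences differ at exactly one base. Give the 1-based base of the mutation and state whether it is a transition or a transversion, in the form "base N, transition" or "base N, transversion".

base 14, transition

The sequences differ only at base 14: A→G (purine→purine), a transition.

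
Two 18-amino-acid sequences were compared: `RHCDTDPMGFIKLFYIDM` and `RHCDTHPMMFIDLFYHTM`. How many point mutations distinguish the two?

Comparing position by position, 5 positions differ: 6 (D/H), 9 (G/M), 12 (K/D), 16 (I/H), 17 (D/T).

5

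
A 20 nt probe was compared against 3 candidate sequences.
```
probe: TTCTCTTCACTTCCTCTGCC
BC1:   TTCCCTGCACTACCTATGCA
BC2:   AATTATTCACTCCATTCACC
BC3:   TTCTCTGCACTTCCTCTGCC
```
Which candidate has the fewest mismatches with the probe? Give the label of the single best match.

Hamming distances to probe — BC1: 5; BC2: 9; BC3: 1.
Smallest is BC3 with 1 mismatch.

BC3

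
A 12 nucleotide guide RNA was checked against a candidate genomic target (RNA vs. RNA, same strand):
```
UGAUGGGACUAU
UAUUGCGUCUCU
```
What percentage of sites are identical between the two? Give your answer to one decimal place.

58.3%

Mismatches at positions 2, 3, 6, 8, 11 (1-based): 5 of 12.
Identical positions: 7/12 = 58.33% → 58.3%.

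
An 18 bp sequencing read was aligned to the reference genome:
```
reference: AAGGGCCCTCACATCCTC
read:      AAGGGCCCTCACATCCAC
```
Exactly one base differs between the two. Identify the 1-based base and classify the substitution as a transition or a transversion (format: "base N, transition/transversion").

base 17, transversion

Base 17 changes T→A. T is a pyrimidine and A is a purine, so this is a transversion.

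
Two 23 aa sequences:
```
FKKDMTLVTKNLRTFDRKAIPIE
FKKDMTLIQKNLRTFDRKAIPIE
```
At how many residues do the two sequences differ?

2

The sequences differ at residues 8, 9 (1-based) — 2 in total.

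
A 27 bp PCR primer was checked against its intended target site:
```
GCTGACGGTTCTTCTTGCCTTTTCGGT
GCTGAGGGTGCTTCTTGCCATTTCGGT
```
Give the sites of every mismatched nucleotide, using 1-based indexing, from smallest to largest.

Scanning 1-based: 6: C/G; 10: T/G; 20: T/A.

6, 10, 20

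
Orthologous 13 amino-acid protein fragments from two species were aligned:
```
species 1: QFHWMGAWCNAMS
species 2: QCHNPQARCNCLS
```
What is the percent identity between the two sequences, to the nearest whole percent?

46%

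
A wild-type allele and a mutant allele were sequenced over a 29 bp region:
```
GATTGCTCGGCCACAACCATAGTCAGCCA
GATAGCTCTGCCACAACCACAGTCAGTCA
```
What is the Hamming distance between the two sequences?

Comparing position by position, 4 bases differ: 4 (T/A), 9 (G/T), 20 (T/C), 27 (C/T).

4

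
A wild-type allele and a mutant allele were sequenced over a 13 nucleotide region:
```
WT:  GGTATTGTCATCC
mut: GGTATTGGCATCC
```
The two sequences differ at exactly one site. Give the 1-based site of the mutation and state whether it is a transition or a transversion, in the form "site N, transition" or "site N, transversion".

Site 8 changes T→G. T is a pyrimidine and G is a purine, so this is a transversion.

site 8, transversion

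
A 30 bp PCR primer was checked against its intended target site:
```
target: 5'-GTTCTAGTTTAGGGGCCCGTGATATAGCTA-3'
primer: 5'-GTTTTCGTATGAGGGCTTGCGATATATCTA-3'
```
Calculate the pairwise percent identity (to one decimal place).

70.0%

9 positions differ (4, 6, 9, 11, 12, 17, 18, 20, 27), so 21 of 30 match: 21/30 = 70%.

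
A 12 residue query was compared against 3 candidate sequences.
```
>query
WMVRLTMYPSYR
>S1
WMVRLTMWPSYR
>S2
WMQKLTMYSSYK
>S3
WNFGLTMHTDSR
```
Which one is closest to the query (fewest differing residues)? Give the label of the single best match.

S1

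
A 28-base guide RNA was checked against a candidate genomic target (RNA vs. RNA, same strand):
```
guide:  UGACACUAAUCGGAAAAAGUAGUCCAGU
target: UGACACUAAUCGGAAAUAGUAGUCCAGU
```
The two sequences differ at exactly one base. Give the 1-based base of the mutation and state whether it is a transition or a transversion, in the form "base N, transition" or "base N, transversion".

The sequences differ only at base 17: A→U (purine→pyrimidine), a transversion.

base 17, transversion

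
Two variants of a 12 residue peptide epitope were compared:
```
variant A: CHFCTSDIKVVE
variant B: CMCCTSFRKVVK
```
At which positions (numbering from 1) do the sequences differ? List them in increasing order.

2, 3, 7, 8, 12

Differences at position 2 (H→M), position 3 (F→C), position 7 (D→F), position 8 (I→R), position 12 (E→K).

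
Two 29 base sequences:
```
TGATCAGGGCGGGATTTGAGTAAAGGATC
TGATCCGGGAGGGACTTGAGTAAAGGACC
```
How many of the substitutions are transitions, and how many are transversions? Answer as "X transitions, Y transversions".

2 transitions, 2 transversions

Mismatches (1-based):
site 6: A→C (purine→pyrimidine, transversion)
site 10: C→A (pyrimidine→purine, transversion)
site 15: T→C (pyrimidine→pyrimidine, transition)
site 28: T→C (pyrimidine→pyrimidine, transition)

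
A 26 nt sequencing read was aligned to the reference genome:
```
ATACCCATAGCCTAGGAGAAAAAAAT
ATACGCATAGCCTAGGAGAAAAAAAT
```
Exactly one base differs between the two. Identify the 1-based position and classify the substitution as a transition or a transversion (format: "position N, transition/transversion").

position 5, transversion

The sequences differ only at position 5: C→G (pyrimidine→purine), a transversion.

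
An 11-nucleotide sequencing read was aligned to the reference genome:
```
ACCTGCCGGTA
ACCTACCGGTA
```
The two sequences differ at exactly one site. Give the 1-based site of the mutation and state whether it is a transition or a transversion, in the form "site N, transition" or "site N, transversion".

The sequences differ only at site 5: G→A (purine→purine), a transition.

site 5, transition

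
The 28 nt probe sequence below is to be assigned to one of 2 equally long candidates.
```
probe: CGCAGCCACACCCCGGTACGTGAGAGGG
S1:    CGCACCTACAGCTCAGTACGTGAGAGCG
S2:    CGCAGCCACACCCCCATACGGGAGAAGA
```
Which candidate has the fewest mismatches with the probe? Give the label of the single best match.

S1 differs at 6 bases; S2 differs at 5 bases. The closest is S2.

S2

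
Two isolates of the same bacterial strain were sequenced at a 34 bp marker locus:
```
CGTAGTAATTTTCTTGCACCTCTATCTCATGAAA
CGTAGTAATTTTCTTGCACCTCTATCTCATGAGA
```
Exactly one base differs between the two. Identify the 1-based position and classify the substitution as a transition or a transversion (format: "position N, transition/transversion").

Position 33 changes A→G. A is a purine and G is a purine, so this is a transition.

position 33, transition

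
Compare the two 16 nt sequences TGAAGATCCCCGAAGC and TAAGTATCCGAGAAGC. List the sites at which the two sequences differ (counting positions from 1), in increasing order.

2, 4, 5, 10, 11

Scanning 1-based: 2: G/A; 4: A/G; 5: G/T; 10: C/G; 11: C/A.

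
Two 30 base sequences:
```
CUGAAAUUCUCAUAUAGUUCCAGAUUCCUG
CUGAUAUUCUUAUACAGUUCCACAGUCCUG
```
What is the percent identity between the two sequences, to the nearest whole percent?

Mismatches at positions 5, 11, 15, 23, 25 (1-based): 5 of 30.
Identical positions: 25/30 = 83.33% → 83%.

83%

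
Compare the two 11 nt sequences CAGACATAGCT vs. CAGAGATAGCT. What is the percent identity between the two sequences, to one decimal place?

1 position differs (5), so 10 of 11 match: 10/11 = 90.91%.

90.9%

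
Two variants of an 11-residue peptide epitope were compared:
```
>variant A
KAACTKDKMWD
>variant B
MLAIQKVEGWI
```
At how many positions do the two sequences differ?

8

Comparing position by position, 8 positions differ: 1 (K/M), 2 (A/L), 4 (C/I), 5 (T/Q), 7 (D/V), 8 (K/E), 9 (M/G), 11 (D/I).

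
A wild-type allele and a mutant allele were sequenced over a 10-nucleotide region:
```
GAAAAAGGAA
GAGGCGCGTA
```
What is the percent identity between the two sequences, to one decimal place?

6 positions differ (3, 4, 5, 6, 7, 9), so 4 of 10 match: 4/10 = 40%.

40.0%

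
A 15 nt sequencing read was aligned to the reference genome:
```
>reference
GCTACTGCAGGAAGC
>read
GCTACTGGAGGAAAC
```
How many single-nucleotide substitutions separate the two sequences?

2

Comparing position by position, 2 positions differ: 8 (C/G), 14 (G/A).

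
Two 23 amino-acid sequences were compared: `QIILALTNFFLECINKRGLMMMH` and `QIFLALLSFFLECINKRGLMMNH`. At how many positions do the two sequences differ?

4

Mismatches (1-based): position 3: I→F; position 7: T→L; position 8: N→S; position 22: M→N.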